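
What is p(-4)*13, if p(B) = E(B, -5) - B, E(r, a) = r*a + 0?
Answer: 312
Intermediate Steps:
E(r, a) = a*r (E(r, a) = a*r + 0 = a*r)
p(B) = -6*B (p(B) = -5*B - B = -6*B)
p(-4)*13 = -6*(-4)*13 = 24*13 = 312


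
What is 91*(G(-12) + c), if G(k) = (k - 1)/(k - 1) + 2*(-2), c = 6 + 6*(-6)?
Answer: -3003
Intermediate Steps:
c = -30 (c = 6 - 36 = -30)
G(k) = -3 (G(k) = (-1 + k)/(-1 + k) - 4 = 1 - 4 = -3)
91*(G(-12) + c) = 91*(-3 - 30) = 91*(-33) = -3003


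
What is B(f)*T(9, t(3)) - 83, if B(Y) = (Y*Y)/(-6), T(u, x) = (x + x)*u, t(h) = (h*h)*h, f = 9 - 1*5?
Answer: -1379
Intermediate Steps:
f = 4 (f = 9 - 5 = 4)
t(h) = h³ (t(h) = h²*h = h³)
T(u, x) = 2*u*x (T(u, x) = (2*x)*u = 2*u*x)
B(Y) = -Y²/6 (B(Y) = Y²*(-⅙) = -Y²/6)
B(f)*T(9, t(3)) - 83 = (-⅙*4²)*(2*9*3³) - 83 = (-⅙*16)*(2*9*27) - 83 = -8/3*486 - 83 = -1296 - 83 = -1379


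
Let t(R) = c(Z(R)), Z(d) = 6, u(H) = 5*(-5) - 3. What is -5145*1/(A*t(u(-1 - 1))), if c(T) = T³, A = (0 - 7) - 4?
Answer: 1715/792 ≈ 2.1654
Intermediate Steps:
u(H) = -28 (u(H) = -25 - 3 = -28)
A = -11 (A = -7 - 4 = -11)
t(R) = 216 (t(R) = 6³ = 216)
-5145*1/(A*t(u(-1 - 1))) = -5145/((-11*216)) = -5145/(-2376) = -5145*(-1/2376) = 1715/792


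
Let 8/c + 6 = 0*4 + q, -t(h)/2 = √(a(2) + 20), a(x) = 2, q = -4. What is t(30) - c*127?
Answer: 508/5 - 2*√22 ≈ 92.219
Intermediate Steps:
t(h) = -2*√22 (t(h) = -2*√(2 + 20) = -2*√22)
c = -⅘ (c = 8/(-6 + (0*4 - 4)) = 8/(-6 + (0 - 4)) = 8/(-6 - 4) = 8/(-10) = 8*(-⅒) = -⅘ ≈ -0.80000)
t(30) - c*127 = -2*√22 - (-4)*127/5 = -2*√22 - 1*(-508/5) = -2*√22 + 508/5 = 508/5 - 2*√22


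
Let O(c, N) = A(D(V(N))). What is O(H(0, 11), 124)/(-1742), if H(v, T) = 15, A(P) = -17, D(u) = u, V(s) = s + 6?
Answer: 17/1742 ≈ 0.0097589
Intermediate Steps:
V(s) = 6 + s
O(c, N) = -17
O(H(0, 11), 124)/(-1742) = -17/(-1742) = -17*(-1/1742) = 17/1742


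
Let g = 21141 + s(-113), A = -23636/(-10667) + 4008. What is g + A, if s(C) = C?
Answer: 267082648/10667 ≈ 25038.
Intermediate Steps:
A = 42776972/10667 (A = -23636*(-1/10667) + 4008 = 23636/10667 + 4008 = 42776972/10667 ≈ 4010.2)
g = 21028 (g = 21141 - 113 = 21028)
g + A = 21028 + 42776972/10667 = 267082648/10667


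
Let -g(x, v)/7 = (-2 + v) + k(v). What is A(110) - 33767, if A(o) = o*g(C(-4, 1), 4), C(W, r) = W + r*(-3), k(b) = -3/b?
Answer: -69459/2 ≈ -34730.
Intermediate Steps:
C(W, r) = W - 3*r
g(x, v) = 14 - 7*v + 21/v (g(x, v) = -7*((-2 + v) - 3/v) = -7*(-2 + v - 3/v) = 14 - 7*v + 21/v)
A(o) = -35*o/4 (A(o) = o*(14 - 7*4 + 21/4) = o*(14 - 28 + 21*(1/4)) = o*(14 - 28 + 21/4) = o*(-35/4) = -35*o/4)
A(110) - 33767 = -35/4*110 - 33767 = -1925/2 - 33767 = -69459/2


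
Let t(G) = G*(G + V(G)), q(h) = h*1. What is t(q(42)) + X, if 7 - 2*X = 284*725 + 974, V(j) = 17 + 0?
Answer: -201911/2 ≈ -1.0096e+5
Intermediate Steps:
V(j) = 17
q(h) = h
X = -206867/2 (X = 7/2 - (284*725 + 974)/2 = 7/2 - (205900 + 974)/2 = 7/2 - ½*206874 = 7/2 - 103437 = -206867/2 ≈ -1.0343e+5)
t(G) = G*(17 + G) (t(G) = G*(G + 17) = G*(17 + G))
t(q(42)) + X = 42*(17 + 42) - 206867/2 = 42*59 - 206867/2 = 2478 - 206867/2 = -201911/2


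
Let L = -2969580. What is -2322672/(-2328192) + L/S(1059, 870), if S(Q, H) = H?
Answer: -4799813663/1406616 ≈ -3412.3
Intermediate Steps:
-2322672/(-2328192) + L/S(1059, 870) = -2322672/(-2328192) - 2969580/870 = -2322672*(-1/2328192) - 2969580*1/870 = 48389/48504 - 98986/29 = -4799813663/1406616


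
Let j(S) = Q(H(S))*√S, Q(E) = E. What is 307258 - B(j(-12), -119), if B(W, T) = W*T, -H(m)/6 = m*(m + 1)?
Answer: 307258 - 188496*I*√3 ≈ 3.0726e+5 - 3.2648e+5*I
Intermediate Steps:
H(m) = -6*m*(1 + m) (H(m) = -6*m*(m + 1) = -6*m*(1 + m))
j(S) = -6*S^(3/2)*(1 + S) (j(S) = (-6*S*(1 + S))*√S = -6*S^(3/2)*(1 + S))
B(W, T) = T*W
307258 - B(j(-12), -119) = 307258 - (-119)*6*(-12)^(3/2)*(-1 - 1*(-12)) = 307258 - (-119)*6*(-24*I*√3)*(-1 + 12) = 307258 - (-119)*6*(-24*I*√3)*11 = 307258 - (-119)*(-1584*I*√3) = 307258 - 188496*I*√3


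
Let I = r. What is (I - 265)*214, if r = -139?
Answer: -86456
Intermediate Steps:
I = -139
(I - 265)*214 = (-139 - 265)*214 = -404*214 = -86456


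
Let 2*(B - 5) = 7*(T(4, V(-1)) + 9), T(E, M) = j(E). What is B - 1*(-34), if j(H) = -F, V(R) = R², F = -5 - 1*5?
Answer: 211/2 ≈ 105.50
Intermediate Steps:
F = -10 (F = -5 - 5 = -10)
j(H) = 10 (j(H) = -1*(-10) = 10)
T(E, M) = 10
B = 143/2 (B = 5 + (7*(10 + 9))/2 = 5 + (7*19)/2 = 5 + (½)*133 = 5 + 133/2 = 143/2 ≈ 71.500)
B - 1*(-34) = 143/2 - 1*(-34) = 143/2 + 34 = 211/2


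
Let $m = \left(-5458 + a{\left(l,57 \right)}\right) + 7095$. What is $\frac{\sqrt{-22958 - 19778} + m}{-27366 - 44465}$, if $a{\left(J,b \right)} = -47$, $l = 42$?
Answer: $- \frac{1590}{71831} - \frac{4 i \sqrt{2671}}{71831} \approx -0.022135 - 0.002878 i$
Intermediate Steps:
$m = 1590$ ($m = \left(-5458 - 47\right) + 7095 = -5505 + 7095 = 1590$)
$\frac{\sqrt{-22958 - 19778} + m}{-27366 - 44465} = \frac{\sqrt{-22958 - 19778} + 1590}{-27366 - 44465} = \frac{\sqrt{-42736} + 1590}{-71831} = \left(4 i \sqrt{2671} + 1590\right) \left(- \frac{1}{71831}\right) = \left(1590 + 4 i \sqrt{2671}\right) \left(- \frac{1}{71831}\right) = - \frac{1590}{71831} - \frac{4 i \sqrt{2671}}{71831}$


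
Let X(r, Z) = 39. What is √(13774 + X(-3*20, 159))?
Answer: √13813 ≈ 117.53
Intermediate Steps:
√(13774 + X(-3*20, 159)) = √(13774 + 39) = √13813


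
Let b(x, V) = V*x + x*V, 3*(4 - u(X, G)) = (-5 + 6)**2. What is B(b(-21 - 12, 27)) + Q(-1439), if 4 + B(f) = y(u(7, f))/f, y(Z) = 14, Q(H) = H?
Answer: -1285720/891 ≈ -1443.0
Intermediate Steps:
u(X, G) = 11/3 (u(X, G) = 4 - (-5 + 6)**2/3 = 4 - 1/3*1**2 = 4 - 1/3*1 = 4 - 1/3 = 11/3)
b(x, V) = 2*V*x (b(x, V) = V*x + V*x = 2*V*x)
B(f) = -4 + 14/f
B(b(-21 - 12, 27)) + Q(-1439) = (-4 + 14/((2*27*(-21 - 12)))) - 1439 = (-4 + 14/((2*27*(-33)))) - 1439 = (-4 + 14/(-1782)) - 1439 = (-4 + 14*(-1/1782)) - 1439 = (-4 - 7/891) - 1439 = -3571/891 - 1439 = -1285720/891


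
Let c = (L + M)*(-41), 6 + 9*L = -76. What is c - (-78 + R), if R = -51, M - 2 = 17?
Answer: -2488/9 ≈ -276.44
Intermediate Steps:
M = 19 (M = 2 + 17 = 19)
L = -82/9 (L = -⅔ + (⅑)*(-76) = -⅔ - 76/9 = -82/9 ≈ -9.1111)
c = -3649/9 (c = (-82/9 + 19)*(-41) = (89/9)*(-41) = -3649/9 ≈ -405.44)
c - (-78 + R) = -3649/9 - (-78 - 51) = -3649/9 - 1*(-129) = -3649/9 + 129 = -2488/9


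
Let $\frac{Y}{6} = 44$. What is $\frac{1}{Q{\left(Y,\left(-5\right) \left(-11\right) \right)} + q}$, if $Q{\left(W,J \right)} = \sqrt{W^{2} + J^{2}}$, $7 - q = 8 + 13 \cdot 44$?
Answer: $- \frac{573}{255608} - \frac{11 \sqrt{601}}{255608} \approx -0.0032967$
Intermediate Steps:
$Y = 264$ ($Y = 6 \cdot 44 = 264$)
$q = -573$ ($q = 7 - \left(8 + 13 \cdot 44\right) = 7 - \left(8 + 572\right) = 7 - 580 = -573$)
$Q{\left(W,J \right)} = \sqrt{J^{2} + W^{2}}$
$\frac{1}{Q{\left(Y,\left(-5\right) \left(-11\right) \right)} + q} = \frac{1}{\sqrt{\left(\left(-5\right) \left(-11\right)\right)^{2} + 264^{2}} - 573} = \frac{1}{\sqrt{55^{2} + 69696} - 573} = \frac{1}{\sqrt{3025 + 69696} - 573} = \frac{1}{\sqrt{72721} - 573} = \frac{1}{11 \sqrt{601} - 573} = \frac{1}{-573 + 11 \sqrt{601}}$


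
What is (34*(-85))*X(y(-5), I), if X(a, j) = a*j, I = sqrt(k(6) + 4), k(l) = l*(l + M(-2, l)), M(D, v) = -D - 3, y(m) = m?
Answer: 14450*sqrt(34) ≈ 84257.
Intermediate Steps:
M(D, v) = -3 - D
k(l) = l*(-1 + l) (k(l) = l*(l + (-3 - 1*(-2))) = l*(l + (-3 + 2)) = l*(l - 1) = l*(-1 + l))
I = sqrt(34) (I = sqrt(6*(-1 + 6) + 4) = sqrt(6*5 + 4) = sqrt(30 + 4) = sqrt(34) ≈ 5.8309)
(34*(-85))*X(y(-5), I) = (34*(-85))*(-5*sqrt(34)) = -(-14450)*sqrt(34) = 14450*sqrt(34)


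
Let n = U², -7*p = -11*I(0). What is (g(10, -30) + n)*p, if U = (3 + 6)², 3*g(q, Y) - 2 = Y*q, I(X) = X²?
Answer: 0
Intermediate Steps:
g(q, Y) = ⅔ + Y*q/3 (g(q, Y) = ⅔ + (Y*q)/3 = ⅔ + Y*q/3)
p = 0 (p = -(-11)*0²/7 = -(-11)*0/7 = -⅐*0 = 0)
U = 81 (U = 9² = 81)
n = 6561 (n = 81² = 6561)
(g(10, -30) + n)*p = ((⅔ + (⅓)*(-30)*10) + 6561)*0 = ((⅔ - 100) + 6561)*0 = (-298/3 + 6561)*0 = (19385/3)*0 = 0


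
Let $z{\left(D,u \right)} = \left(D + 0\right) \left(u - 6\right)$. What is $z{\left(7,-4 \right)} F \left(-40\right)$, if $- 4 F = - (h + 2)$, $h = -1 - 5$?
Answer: $-2800$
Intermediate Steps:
$z{\left(D,u \right)} = D \left(-6 + u\right)$
$h = -6$
$F = -1$ ($F = - \frac{\left(-1\right) \left(-6 + 2\right)}{4} = - \frac{\left(-1\right) \left(-4\right)}{4} = \left(- \frac{1}{4}\right) 4 = -1$)
$z{\left(7,-4 \right)} F \left(-40\right) = 7 \left(-6 - 4\right) \left(-1\right) \left(-40\right) = 7 \left(-10\right) \left(-1\right) \left(-40\right) = \left(-70\right) \left(-1\right) \left(-40\right) = 70 \left(-40\right) = -2800$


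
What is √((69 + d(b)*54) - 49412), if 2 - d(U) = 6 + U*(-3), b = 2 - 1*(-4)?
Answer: I*√48587 ≈ 220.42*I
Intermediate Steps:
b = 6 (b = 2 + 4 = 6)
d(U) = -4 + 3*U (d(U) = 2 - (6 + U*(-3)) = 2 - (6 - 3*U) = 2 + (-6 + 3*U) = -4 + 3*U)
√((69 + d(b)*54) - 49412) = √((69 + (-4 + 3*6)*54) - 49412) = √((69 + (-4 + 18)*54) - 49412) = √((69 + 14*54) - 49412) = √((69 + 756) - 49412) = √(825 - 49412) = √(-48587) = I*√48587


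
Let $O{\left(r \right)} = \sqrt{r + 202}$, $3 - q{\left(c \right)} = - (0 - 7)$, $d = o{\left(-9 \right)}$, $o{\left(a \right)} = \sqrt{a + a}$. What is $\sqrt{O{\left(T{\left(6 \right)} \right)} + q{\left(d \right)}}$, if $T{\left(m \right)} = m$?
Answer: $2 \sqrt{-1 + \sqrt{13}} \approx 3.2283$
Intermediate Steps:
$o{\left(a \right)} = \sqrt{2} \sqrt{a}$ ($o{\left(a \right)} = \sqrt{2 a} = \sqrt{2} \sqrt{a}$)
$d = 3 i \sqrt{2}$ ($d = \sqrt{2} \sqrt{-9} = \sqrt{2} \cdot 3 i = 3 i \sqrt{2} \approx 4.2426 i$)
$q{\left(c \right)} = -4$ ($q{\left(c \right)} = 3 - - (0 - 7) = 3 - \left(-1\right) \left(-7\right) = 3 - 7 = -4$)
$O{\left(r \right)} = \sqrt{202 + r}$
$\sqrt{O{\left(T{\left(6 \right)} \right)} + q{\left(d \right)}} = \sqrt{\sqrt{202 + 6} - 4} = \sqrt{\sqrt{208} - 4} = \sqrt{4 \sqrt{13} - 4} = \sqrt{-4 + 4 \sqrt{13}}$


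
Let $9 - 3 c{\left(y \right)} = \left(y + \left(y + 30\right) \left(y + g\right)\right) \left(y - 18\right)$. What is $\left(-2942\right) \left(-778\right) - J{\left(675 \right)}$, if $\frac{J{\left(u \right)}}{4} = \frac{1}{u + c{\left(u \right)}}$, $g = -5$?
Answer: $\frac{237108777950176}{103591797} \approx 2.2889 \cdot 10^{6}$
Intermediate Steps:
$c{\left(y \right)} = 3 - \frac{\left(-18 + y\right) \left(y + \left(-5 + y\right) \left(30 + y\right)\right)}{3}$ ($c{\left(y \right)} = 3 - \frac{\left(y + \left(y + 30\right) \left(y - 5\right)\right) \left(y - 18\right)}{3} = 3 - \frac{\left(y + \left(30 + y\right) \left(-5 + y\right)\right) \left(-18 + y\right)}{3} = 3 - \frac{\left(y + \left(-5 + y\right) \left(30 + y\right)\right) \left(-18 + y\right)}{3} = 3 - \frac{\left(-18 + y\right) \left(y + \left(-5 + y\right) \left(30 + y\right)\right)}{3}$)
$J{\left(u \right)} = \frac{4}{-897 + 207 u - \frac{8 u^{2}}{3} - \frac{u^{3}}{3}}$ ($J{\left(u \right)} = \frac{4}{u - \left(897 - 206 u + \frac{u^{3}}{3} + \frac{8 u^{2}}{3}\right)} = \frac{4}{-897 + 207 u - \frac{8 u^{2}}{3} - \frac{u^{3}}{3}}$)
$\left(-2942\right) \left(-778\right) - J{\left(675 \right)} = \left(-2942\right) \left(-778\right) - - \frac{12}{2691 + 675^{3} - 419175 + 8 \cdot 675^{2}} = 2288876 - - \frac{12}{2691 + 307546875 - 419175 + 8 \cdot 455625} = 2288876 - - \frac{12}{2691 + 307546875 - 419175 + 3645000} = 2288876 - - \frac{12}{310775391} = 2288876 - \left(-12\right) \frac{1}{310775391} = 2288876 - - \frac{4}{103591797} = 2288876 + \frac{4}{103591797} = \frac{237108777950176}{103591797}$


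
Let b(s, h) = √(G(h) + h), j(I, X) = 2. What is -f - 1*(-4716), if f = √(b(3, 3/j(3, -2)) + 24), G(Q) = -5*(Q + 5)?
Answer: 4716 - √(24 + I*√31) ≈ 4711.1 - 0.56452*I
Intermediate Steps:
G(Q) = -25 - 5*Q (G(Q) = -5*(5 + Q) = -25 - 5*Q)
b(s, h) = √(-25 - 4*h) (b(s, h) = √((-25 - 5*h) + h) = √(-25 - 4*h))
f = √(24 + I*√31) (f = √(√(-25 - 12/2) + 24) = √(√(-25 - 4*3/2) + 24) = √(√(-25 - 6) + 24) = √(√(-31) + 24) = √(I*√31 + 24) = √(24 + I*√31) ≈ 4.9314 + 0.56452*I)
-f - 1*(-4716) = -√(24 + I*√31) - 1*(-4716) = -√(24 + I*√31) + 4716 = 4716 - √(24 + I*√31)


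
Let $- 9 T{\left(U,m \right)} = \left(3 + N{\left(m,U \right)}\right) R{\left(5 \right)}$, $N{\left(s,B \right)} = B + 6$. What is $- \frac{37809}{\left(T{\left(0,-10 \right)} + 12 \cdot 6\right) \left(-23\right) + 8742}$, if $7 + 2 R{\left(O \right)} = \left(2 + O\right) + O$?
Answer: $- \frac{75618}{14287} \approx -5.2928$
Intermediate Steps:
$R{\left(O \right)} = - \frac{5}{2} + O$ ($R{\left(O \right)} = - \frac{7}{2} + \frac{\left(2 + O\right) + O}{2} = - \frac{7}{2} + \frac{2 + 2 O}{2} = - \frac{7}{2} + \left(1 + O\right) = - \frac{5}{2} + O$)
$N{\left(s,B \right)} = 6 + B$
$T{\left(U,m \right)} = - \frac{5}{2} - \frac{5 U}{18}$ ($T{\left(U,m \right)} = - \frac{\left(3 + \left(6 + U\right)\right) \left(- \frac{5}{2} + 5\right)}{9} = - \frac{\left(9 + U\right) \frac{5}{2}}{9} = - \frac{\frac{45}{2} + \frac{5 U}{2}}{9} = - \frac{5}{2} - \frac{5 U}{18}$)
$- \frac{37809}{\left(T{\left(0,-10 \right)} + 12 \cdot 6\right) \left(-23\right) + 8742} = - \frac{37809}{\left(\left(- \frac{5}{2} - 0\right) + 12 \cdot 6\right) \left(-23\right) + 8742} = - \frac{37809}{\left(\left(- \frac{5}{2} + 0\right) + 72\right) \left(-23\right) + 8742} = - \frac{37809}{\left(- \frac{5}{2} + 72\right) \left(-23\right) + 8742} = - \frac{37809}{\frac{139}{2} \left(-23\right) + 8742} = - \frac{37809}{- \frac{3197}{2} + 8742} = - \frac{37809}{\frac{14287}{2}} = \left(-37809\right) \frac{2}{14287} = - \frac{75618}{14287}$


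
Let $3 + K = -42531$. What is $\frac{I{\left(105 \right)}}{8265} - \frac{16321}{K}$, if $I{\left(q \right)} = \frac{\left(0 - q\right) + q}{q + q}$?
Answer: $\frac{16321}{42534} \approx 0.38372$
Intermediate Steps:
$K = -42534$ ($K = -3 - 42531 = -42534$)
$I{\left(q \right)} = 0$ ($I{\left(q \right)} = \frac{- q + q}{2 q} = 0 \frac{1}{2 q} = 0$)
$\frac{I{\left(105 \right)}}{8265} - \frac{16321}{K} = \frac{0}{8265} - \frac{16321}{-42534} = 0 \cdot \frac{1}{8265} - - \frac{16321}{42534} = 0 + \frac{16321}{42534} = \frac{16321}{42534}$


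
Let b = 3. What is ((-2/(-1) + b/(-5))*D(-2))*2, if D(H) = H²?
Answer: 56/5 ≈ 11.200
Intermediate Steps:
((-2/(-1) + b/(-5))*D(-2))*2 = ((-2/(-1) + 3/(-5))*(-2)²)*2 = ((-2*(-1) + 3*(-⅕))*4)*2 = ((2 - ⅗)*4)*2 = ((7/5)*4)*2 = (28/5)*2 = 56/5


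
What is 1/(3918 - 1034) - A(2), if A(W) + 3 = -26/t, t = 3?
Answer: 100943/8652 ≈ 11.667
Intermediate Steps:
A(W) = -35/3 (A(W) = -3 - 26/3 = -35/3)
1/(3918 - 1034) - A(2) = 1/(3918 - 1034) - 1*(-35/3) = 1/2884 + 35/3 = 100943/8652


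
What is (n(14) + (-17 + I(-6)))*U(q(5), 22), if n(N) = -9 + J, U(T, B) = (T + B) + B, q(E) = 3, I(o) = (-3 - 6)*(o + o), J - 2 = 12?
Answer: 4512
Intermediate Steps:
J = 14 (J = 2 + 12 = 14)
I(o) = -18*o
U(T, B) = T + 2*B (U(T, B) = (B + T) + B = T + 2*B)
n(N) = 5 (n(N) = -9 + 14 = 5)
(n(14) + (-17 + I(-6)))*U(q(5), 22) = (5 + (-17 - 18*(-6)))*(3 + 2*22) = (5 + (-17 + 108))*(3 + 44) = (5 + 91)*47 = 96*47 = 4512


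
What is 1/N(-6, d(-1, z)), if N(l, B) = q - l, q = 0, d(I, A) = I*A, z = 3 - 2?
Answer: ⅙ ≈ 0.16667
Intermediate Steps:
z = 1
d(I, A) = A*I
N(l, B) = -l (N(l, B) = 0 - l = -l)
1/N(-6, d(-1, z)) = 1/(-1*(-6)) = 1/6 = ⅙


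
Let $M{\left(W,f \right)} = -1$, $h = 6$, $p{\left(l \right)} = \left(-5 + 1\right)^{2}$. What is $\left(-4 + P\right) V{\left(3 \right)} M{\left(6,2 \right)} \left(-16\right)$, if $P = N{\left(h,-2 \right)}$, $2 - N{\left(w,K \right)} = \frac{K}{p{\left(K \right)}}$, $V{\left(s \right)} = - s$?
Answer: $90$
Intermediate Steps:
$p{\left(l \right)} = 16$ ($p{\left(l \right)} = \left(-4\right)^{2} = 16$)
$N{\left(w,K \right)} = 2 - \frac{K}{16}$
$P = \frac{17}{8}$ ($P = 2 - - \frac{1}{8} = 2 + \frac{1}{8} = \frac{17}{8} \approx 2.125$)
$\left(-4 + P\right) V{\left(3 \right)} M{\left(6,2 \right)} \left(-16\right) = \left(-4 + \frac{17}{8}\right) \left(\left(-1\right) 3\right) \left(-1\right) \left(-16\right) = \left(- \frac{15}{8}\right) \left(-3\right) \left(-1\right) \left(-16\right) = \frac{45}{8} \left(-1\right) \left(-16\right) = \left(- \frac{45}{8}\right) \left(-16\right) = 90$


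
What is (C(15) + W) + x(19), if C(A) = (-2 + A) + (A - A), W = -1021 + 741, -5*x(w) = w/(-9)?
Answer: -11996/45 ≈ -266.58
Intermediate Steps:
x(w) = w/45 (x(w) = -w/(5*(-9)) = -w*(-1)/(5*9) = -(-1)*w/45 = w/45)
W = -280
C(A) = -2 + A (C(A) = (-2 + A) + 0 = -2 + A)
(C(15) + W) + x(19) = ((-2 + 15) - 280) + (1/45)*19 = (13 - 280) + 19/45 = -267 + 19/45 = -11996/45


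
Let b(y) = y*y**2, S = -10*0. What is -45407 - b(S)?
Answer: -45407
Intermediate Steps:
S = 0
b(y) = y**3
-45407 - b(S) = -45407 - 1*0**3 = -45407 - 1*0 = -45407 + 0 = -45407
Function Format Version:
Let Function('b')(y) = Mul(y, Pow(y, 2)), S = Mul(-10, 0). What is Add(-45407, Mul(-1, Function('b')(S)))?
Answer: -45407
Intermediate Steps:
S = 0
Function('b')(y) = Pow(y, 3)
Add(-45407, Mul(-1, Function('b')(S))) = Add(-45407, Mul(-1, Pow(0, 3))) = Add(-45407, Mul(-1, 0)) = Add(-45407, 0) = -45407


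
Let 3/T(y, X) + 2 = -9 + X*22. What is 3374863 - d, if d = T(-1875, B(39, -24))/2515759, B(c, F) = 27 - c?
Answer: 2334844040654678/691833725 ≈ 3.3749e+6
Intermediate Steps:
T(y, X) = 3/(-11 + 22*X) (T(y, X) = 3/(-2 + (-9 + X*22)) = 3/(-2 + (-9 + 22*X)) = 3/(-11 + 22*X))
d = -3/691833725 (d = (3/(11*(-1 + 2*(27 - 1*39))))/2515759 = (3/(11*(-1 + 2*(27 - 39))))*(1/2515759) = (3/(11*(-1 + 2*(-12))))*(1/2515759) = (3/(11*(-1 - 24)))*(1/2515759) = ((3/11)/(-25))*(1/2515759) = ((3/11)*(-1/25))*(1/2515759) = -3/275*1/2515759 = -3/691833725 ≈ -4.3363e-9)
3374863 - d = 3374863 - 1*(-3/691833725) = 3374863 + 3/691833725 = 2334844040654678/691833725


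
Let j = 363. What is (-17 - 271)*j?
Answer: -104544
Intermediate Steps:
(-17 - 271)*j = (-17 - 271)*363 = -288*363 = -104544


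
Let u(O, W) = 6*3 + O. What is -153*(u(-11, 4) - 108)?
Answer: 15453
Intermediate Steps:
u(O, W) = 18 + O
-153*(u(-11, 4) - 108) = -153*((18 - 11) - 108) = -153*(7 - 108) = -153*(-101) = 15453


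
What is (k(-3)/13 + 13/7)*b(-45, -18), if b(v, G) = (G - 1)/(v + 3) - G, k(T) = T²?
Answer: 89900/1911 ≈ 47.043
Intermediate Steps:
b(v, G) = -G + (-1 + G)/(3 + v) (b(v, G) = (-1 + G)/(3 + v) - G = -G + (-1 + G)/(3 + v))
(k(-3)/13 + 13/7)*b(-45, -18) = ((-3)²/13 + 13/7)*((-1 - 2*(-18) - 1*(-18)*(-45))/(3 - 45)) = (9*(1/13) + 13*(⅐))*((-1 + 36 - 810)/(-42)) = (9/13 + 13/7)*(-1/42*(-775)) = (232/91)*(775/42) = 89900/1911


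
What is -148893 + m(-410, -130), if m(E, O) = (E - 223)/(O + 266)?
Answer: -20250081/136 ≈ -1.4890e+5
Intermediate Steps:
m(E, O) = (-223 + E)/(266 + O)
-148893 + m(-410, -130) = -148893 + (-223 - 410)/(266 - 130) = -148893 - 633/136 = -20250081/136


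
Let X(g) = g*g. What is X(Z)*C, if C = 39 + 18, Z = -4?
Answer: 912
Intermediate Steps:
X(g) = g²
C = 57
X(Z)*C = (-4)²*57 = 16*57 = 912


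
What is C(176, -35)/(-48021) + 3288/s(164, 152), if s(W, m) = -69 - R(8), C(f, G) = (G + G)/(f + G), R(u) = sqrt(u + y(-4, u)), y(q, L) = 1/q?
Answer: -6144564525058/128736281493 + 6576*sqrt(31)/19013 ≈ -45.804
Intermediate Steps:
R(u) = sqrt(-1/4 + u) (R(u) = sqrt(u + 1/(-4)) = sqrt(u - 1/4) = sqrt(-1/4 + u))
C(f, G) = 2*G/(G + f) (C(f, G) = (2*G)/(G + f) = 2*G/(G + f))
s(W, m) = -69 - sqrt(31)/2 (s(W, m) = -69 - sqrt(-1 + 4*8)/2 = -69 - sqrt(-1 + 32)/2 = -69 - sqrt(31)/2)
C(176, -35)/(-48021) + 3288/s(164, 152) = (2*(-35)/(-35 + 176))/(-48021) + 3288/(-69 - sqrt(31)/2) = (2*(-35)/141)*(-1/48021) + 3288/(-69 - sqrt(31)/2) = (2*(-35)*(1/141))*(-1/48021) + 3288/(-69 - sqrt(31)/2) = -70/141*(-1/48021) + 3288/(-69 - sqrt(31)/2) = 70/6770961 + 3288/(-69 - sqrt(31)/2)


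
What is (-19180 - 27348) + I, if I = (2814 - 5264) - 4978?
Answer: -53956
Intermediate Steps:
I = -7428 (I = -2450 - 4978 = -7428)
(-19180 - 27348) + I = (-19180 - 27348) - 7428 = -46528 - 7428 = -53956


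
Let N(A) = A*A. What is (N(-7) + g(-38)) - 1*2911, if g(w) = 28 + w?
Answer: -2872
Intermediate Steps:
N(A) = A**2
(N(-7) + g(-38)) - 1*2911 = ((-7)**2 + (28 - 38)) - 1*2911 = (49 - 10) - 2911 = 39 - 2911 = -2872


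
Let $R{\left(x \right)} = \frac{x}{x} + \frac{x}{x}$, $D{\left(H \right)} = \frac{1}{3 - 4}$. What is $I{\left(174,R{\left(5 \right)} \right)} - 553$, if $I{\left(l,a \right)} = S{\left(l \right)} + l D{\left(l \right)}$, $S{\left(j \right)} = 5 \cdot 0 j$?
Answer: $-727$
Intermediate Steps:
$S{\left(j \right)} = 0$ ($S{\left(j \right)} = 0 j = 0$)
$D{\left(H \right)} = -1$ ($D{\left(H \right)} = \frac{1}{-1} = -1$)
$R{\left(x \right)} = 2$ ($R{\left(x \right)} = 1 + 1 = 2$)
$I{\left(l,a \right)} = - l$ ($I{\left(l,a \right)} = 0 + l \left(-1\right) = 0 - l = - l$)
$I{\left(174,R{\left(5 \right)} \right)} - 553 = \left(-1\right) 174 - 553 = -174 - 553 = -727$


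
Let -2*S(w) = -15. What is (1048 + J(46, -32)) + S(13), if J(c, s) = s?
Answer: 2047/2 ≈ 1023.5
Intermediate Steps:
S(w) = 15/2 (S(w) = -½*(-15) = 15/2)
(1048 + J(46, -32)) + S(13) = (1048 - 32) + 15/2 = 1016 + 15/2 = 2047/2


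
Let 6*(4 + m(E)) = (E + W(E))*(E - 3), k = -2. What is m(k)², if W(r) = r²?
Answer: 289/9 ≈ 32.111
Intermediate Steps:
m(E) = -4 + (-3 + E)*(E + E²)/6 (m(E) = -4 + ((E + E²)*(E - 3))/6 = -4 + ((E + E²)*(-3 + E))/6 = -4 + ((-3 + E)*(E + E²))/6 = -4 + (-3 + E)*(E + E²)/6)
m(k)² = (-4 - ½*(-2) - ⅓*(-2)² + (⅙)*(-2)³)² = (-4 + 1 - ⅓*4 + (⅙)*(-8))² = (-4 + 1 - 4/3 - 4/3)² = (-17/3)² = 289/9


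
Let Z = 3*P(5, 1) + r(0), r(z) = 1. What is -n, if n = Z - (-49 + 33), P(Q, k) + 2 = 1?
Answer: -14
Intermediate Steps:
P(Q, k) = -1 (P(Q, k) = -2 + 1 = -1)
Z = -2 (Z = 3*(-1) + 1 = -3 + 1 = -2)
n = 14 (n = -2 - (-49 + 33) = -2 - 1*(-16) = -2 + 16 = 14)
-n = -1*14 = -14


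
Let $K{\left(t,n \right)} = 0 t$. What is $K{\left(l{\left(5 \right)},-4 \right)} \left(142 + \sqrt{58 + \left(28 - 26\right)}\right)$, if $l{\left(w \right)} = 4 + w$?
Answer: $0$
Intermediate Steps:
$K{\left(t,n \right)} = 0$
$K{\left(l{\left(5 \right)},-4 \right)} \left(142 + \sqrt{58 + \left(28 - 26\right)}\right) = 0 \left(142 + \sqrt{58 + \left(28 - 26\right)}\right) = 0 \left(142 + \sqrt{58 + 2}\right) = 0 \left(142 + \sqrt{60}\right) = 0 \left(142 + 2 \sqrt{15}\right) = 0$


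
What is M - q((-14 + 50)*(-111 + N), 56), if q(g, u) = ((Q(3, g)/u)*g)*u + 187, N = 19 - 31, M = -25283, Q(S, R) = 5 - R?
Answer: 19603854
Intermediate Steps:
N = -12
q(g, u) = 187 + g*(5 - g) (q(g, u) = (((5 - g)/u)*g)*u + 187 = (g*(5 - g)/u)*u + 187 = g*(5 - g) + 187 = 187 + g*(5 - g))
M - q((-14 + 50)*(-111 + N), 56) = -25283 - (187 - (-14 + 50)*(-111 - 12)*(-5 + (-14 + 50)*(-111 - 12))) = -25283 - (187 - 36*(-123)*(-5 + 36*(-123))) = -25283 - (187 - 1*(-4428)*(-5 - 4428)) = -25283 - (187 - 1*(-4428)*(-4433)) = -25283 - (187 - 19629324) = -25283 - 1*(-19629137) = -25283 + 19629137 = 19603854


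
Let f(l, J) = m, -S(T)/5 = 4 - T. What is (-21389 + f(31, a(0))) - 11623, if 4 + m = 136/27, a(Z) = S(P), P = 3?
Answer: -891296/27 ≈ -33011.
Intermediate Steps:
S(T) = -20 + 5*T (S(T) = -5*(4 - T) = -20 + 5*T)
a(Z) = -5 (a(Z) = -20 + 5*3 = -20 + 15 = -5)
m = 28/27 (m = -4 + 136/27 = 28/27 ≈ 1.0370)
f(l, J) = 28/27
(-21389 + f(31, a(0))) - 11623 = (-21389 + 28/27) - 11623 = -577475/27 - 11623 = -891296/27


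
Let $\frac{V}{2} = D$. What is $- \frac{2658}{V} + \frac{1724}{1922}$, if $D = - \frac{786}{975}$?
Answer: $\frac{415305769}{251782} \approx 1649.5$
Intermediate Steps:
$D = - \frac{262}{325}$ ($D = \left(-786\right) \frac{1}{975} = - \frac{262}{325} \approx -0.80615$)
$V = - \frac{524}{325}$ ($V = 2 \left(- \frac{262}{325}\right) = - \frac{524}{325} \approx -1.6123$)
$- \frac{2658}{V} + \frac{1724}{1922} = - \frac{2658}{- \frac{524}{325}} + \frac{1724}{1922} = \left(-2658\right) \left(- \frac{325}{524}\right) + 1724 \cdot \frac{1}{1922} = \frac{431925}{262} + \frac{862}{961} = \frac{415305769}{251782}$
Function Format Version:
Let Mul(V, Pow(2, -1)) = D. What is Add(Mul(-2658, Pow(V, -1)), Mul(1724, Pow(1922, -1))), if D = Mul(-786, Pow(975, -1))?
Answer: Rational(415305769, 251782) ≈ 1649.5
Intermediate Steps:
D = Rational(-262, 325) (D = Mul(-786, Rational(1, 975)) = Rational(-262, 325) ≈ -0.80615)
V = Rational(-524, 325) (V = Mul(2, Rational(-262, 325)) = Rational(-524, 325) ≈ -1.6123)
Add(Mul(-2658, Pow(V, -1)), Mul(1724, Pow(1922, -1))) = Add(Mul(-2658, Pow(Rational(-524, 325), -1)), Mul(1724, Pow(1922, -1))) = Add(Mul(-2658, Rational(-325, 524)), Mul(1724, Rational(1, 1922))) = Add(Rational(431925, 262), Rational(862, 961)) = Rational(415305769, 251782)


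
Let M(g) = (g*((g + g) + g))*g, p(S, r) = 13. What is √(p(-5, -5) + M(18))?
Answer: √17509 ≈ 132.32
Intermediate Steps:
M(g) = 3*g³ (M(g) = (g*(2*g + g))*g = (g*(3*g))*g = (3*g²)*g = 3*g³)
√(p(-5, -5) + M(18)) = √(13 + 3*18³) = √(13 + 3*5832) = √(13 + 17496) = √17509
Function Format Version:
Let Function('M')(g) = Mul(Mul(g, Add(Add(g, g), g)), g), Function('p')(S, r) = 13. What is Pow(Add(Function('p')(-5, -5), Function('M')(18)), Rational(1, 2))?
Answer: Pow(17509, Rational(1, 2)) ≈ 132.32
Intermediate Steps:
Function('M')(g) = Mul(3, Pow(g, 3)) (Function('M')(g) = Mul(Mul(g, Add(Mul(2, g), g)), g) = Mul(Mul(g, Mul(3, g)), g) = Mul(Mul(3, Pow(g, 2)), g) = Mul(3, Pow(g, 3)))
Pow(Add(Function('p')(-5, -5), Function('M')(18)), Rational(1, 2)) = Pow(Add(13, Mul(3, Pow(18, 3))), Rational(1, 2)) = Pow(Add(13, Mul(3, 5832)), Rational(1, 2)) = Pow(Add(13, 17496), Rational(1, 2)) = Pow(17509, Rational(1, 2))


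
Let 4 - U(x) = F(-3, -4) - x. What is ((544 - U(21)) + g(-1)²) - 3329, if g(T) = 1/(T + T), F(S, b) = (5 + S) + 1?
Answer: -11227/4 ≈ -2806.8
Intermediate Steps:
F(S, b) = 6 + S
g(T) = 1/(2*T)
U(x) = 1 + x (U(x) = 4 - ((6 - 3) - x) = 4 - (3 - x) = 4 + (-3 + x) = 1 + x)
((544 - U(21)) + g(-1)²) - 3329 = ((544 - (1 + 21)) + ((½)/(-1))²) - 3329 = ((544 - 1*22) + ((½)*(-1))²) - 3329 = ((544 - 22) + (-½)²) - 3329 = (522 + ¼) - 3329 = 2089/4 - 3329 = -11227/4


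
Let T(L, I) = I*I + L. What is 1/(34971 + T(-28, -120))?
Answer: 1/49343 ≈ 2.0266e-5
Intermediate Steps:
T(L, I) = L + I² (T(L, I) = I² + L = L + I²)
1/(34971 + T(-28, -120)) = 1/(34971 + (-28 + (-120)²)) = 1/(34971 + (-28 + 14400)) = 1/(34971 + 14372) = 1/49343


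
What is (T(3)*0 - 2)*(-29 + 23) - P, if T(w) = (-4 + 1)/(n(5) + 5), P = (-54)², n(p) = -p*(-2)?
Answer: -2904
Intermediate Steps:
n(p) = 2*p
P = 2916
T(w) = -⅕ (T(w) = (-4 + 1)/(2*5 + 5) = -3/(10 + 5) = -3/15 = -3*1/15 = -⅕)
(T(3)*0 - 2)*(-29 + 23) - P = (-⅕*0 - 2)*(-29 + 23) - 1*2916 = (0 - 2)*(-6) - 2916 = -2*(-6) - 2916 = 12 - 2916 = -2904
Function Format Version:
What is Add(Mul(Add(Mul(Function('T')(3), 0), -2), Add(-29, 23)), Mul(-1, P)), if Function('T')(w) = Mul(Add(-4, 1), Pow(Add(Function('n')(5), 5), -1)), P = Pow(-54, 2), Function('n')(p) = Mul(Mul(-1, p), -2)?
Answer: -2904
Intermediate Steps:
Function('n')(p) = Mul(2, p)
P = 2916
Function('T')(w) = Rational(-1, 5) (Function('T')(w) = Mul(Add(-4, 1), Pow(Add(Mul(2, 5), 5), -1)) = Mul(-3, Pow(Add(10, 5), -1)) = Mul(-3, Pow(15, -1)) = Mul(-3, Rational(1, 15)) = Rational(-1, 5))
Add(Mul(Add(Mul(Function('T')(3), 0), -2), Add(-29, 23)), Mul(-1, P)) = Add(Mul(Add(Mul(Rational(-1, 5), 0), -2), Add(-29, 23)), Mul(-1, 2916)) = Add(Mul(Add(0, -2), -6), -2916) = Add(Mul(-2, -6), -2916) = Add(12, -2916) = -2904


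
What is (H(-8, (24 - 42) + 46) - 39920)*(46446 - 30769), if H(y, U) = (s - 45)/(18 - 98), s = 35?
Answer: -5006591043/8 ≈ -6.2582e+8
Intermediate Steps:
H(y, U) = ⅛ (H(y, U) = (35 - 45)/(18 - 98) = -10/(-80) = -10*(-1/80) = ⅛)
(H(-8, (24 - 42) + 46) - 39920)*(46446 - 30769) = (⅛ - 39920)*(46446 - 30769) = -319359/8*15677 = -5006591043/8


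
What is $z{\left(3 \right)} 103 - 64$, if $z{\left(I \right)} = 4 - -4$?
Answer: $760$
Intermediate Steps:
$z{\left(I \right)} = 8$ ($z{\left(I \right)} = 4 + 4 = 8$)
$z{\left(3 \right)} 103 - 64 = 8 \cdot 103 - 64 = 824 - 64 = 760$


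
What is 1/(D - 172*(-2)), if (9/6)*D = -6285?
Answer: -1/3846 ≈ -0.00026001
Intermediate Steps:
D = -4190 (D = (2/3)*(-6285) = -4190)
1/(D - 172*(-2)) = 1/(-4190 - 172*(-2)) = 1/(-4190 + 344) = 1/(-3846) = -1/3846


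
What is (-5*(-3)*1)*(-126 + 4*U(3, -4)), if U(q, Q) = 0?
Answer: -1890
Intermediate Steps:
(-5*(-3)*1)*(-126 + 4*U(3, -4)) = (-5*(-3)*1)*(-126 + 4*0) = (15*1)*(-126 + 0) = 15*(-126) = -1890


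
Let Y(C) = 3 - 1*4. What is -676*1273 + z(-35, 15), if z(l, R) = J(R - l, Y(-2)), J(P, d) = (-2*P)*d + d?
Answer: -860449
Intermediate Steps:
Y(C) = -1 (Y(C) = 3 - 4 = -1)
J(P, d) = d - 2*P*d (J(P, d) = -2*P*d + d = d - 2*P*d)
z(l, R) = -1 - 2*l + 2*R (z(l, R) = -(1 - 2*(R - l)) = -(1 + (-2*R + 2*l)) = -(1 - 2*R + 2*l) = -1 - 2*l + 2*R)
-676*1273 + z(-35, 15) = -676*1273 + (-1 - 2*(-35) + 2*15) = -860548 + (-1 + 70 + 30) = -860548 + 99 = -860449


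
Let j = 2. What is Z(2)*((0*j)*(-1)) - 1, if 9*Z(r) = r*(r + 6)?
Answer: -1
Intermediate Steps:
Z(r) = r*(6 + r)/9 (Z(r) = (r*(r + 6))/9 = (r*(6 + r))/9 = r*(6 + r)/9)
Z(2)*((0*j)*(-1)) - 1 = ((⅑)*2*(6 + 2))*((0*2)*(-1)) - 1 = ((⅑)*2*8)*(0*(-1)) - 1 = (16/9)*0 - 1 = 0 - 1 = -1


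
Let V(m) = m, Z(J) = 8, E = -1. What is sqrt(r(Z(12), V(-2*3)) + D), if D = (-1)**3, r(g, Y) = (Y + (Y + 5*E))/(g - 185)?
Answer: 4*I*sqrt(1770)/177 ≈ 0.95077*I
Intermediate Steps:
r(g, Y) = (-5 + 2*Y)/(-185 + g) (r(g, Y) = (Y + (Y + 5*(-1)))/(g - 185) = (Y + (Y - 5))/(-185 + g) = (Y + (-5 + Y))/(-185 + g) = (-5 + 2*Y)/(-185 + g))
D = -1
sqrt(r(Z(12), V(-2*3)) + D) = sqrt((-5 + 2*(-2*3))/(-185 + 8) - 1) = sqrt((-5 + 2*(-6))/(-177) - 1) = sqrt(-(-5 - 12)/177 - 1) = sqrt(-1/177*(-17) - 1) = sqrt(17/177 - 1) = sqrt(-160/177) = 4*I*sqrt(1770)/177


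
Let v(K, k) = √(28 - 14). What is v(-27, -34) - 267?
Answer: -267 + √14 ≈ -263.26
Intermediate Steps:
v(K, k) = √14
v(-27, -34) - 267 = √14 - 267 = -267 + √14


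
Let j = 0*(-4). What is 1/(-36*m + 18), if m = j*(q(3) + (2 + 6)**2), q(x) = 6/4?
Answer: 1/18 ≈ 0.055556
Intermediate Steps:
j = 0
q(x) = 3/2 (q(x) = 6*(1/4) = 3/2)
m = 0 (m = 0*(3/2 + (2 + 6)**2) = 0*(3/2 + 8**2) = 0*(3/2 + 64) = 0*(131/2) = 0)
1/(-36*m + 18) = 1/(-36*0 + 18) = 1/(0 + 18) = 1/18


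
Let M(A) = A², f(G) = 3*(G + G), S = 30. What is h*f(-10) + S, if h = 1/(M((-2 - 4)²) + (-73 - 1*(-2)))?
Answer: 7338/245 ≈ 29.951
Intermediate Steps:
f(G) = 6*G (f(G) = 3*(2*G) = 6*G)
h = 1/1225 (h = 1/(((-2 - 4)²)² + (-73 - 1*(-2))) = 1/(((-6)²)² + (-73 + 2)) = 1/(36² - 71) = 1/(1296 - 71) = 1/1225 ≈ 0.00081633)
h*f(-10) + S = (6*(-10))/1225 + 30 = (1/1225)*(-60) + 30 = -12/245 + 30 = 7338/245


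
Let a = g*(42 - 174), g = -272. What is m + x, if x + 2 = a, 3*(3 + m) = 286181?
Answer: 393878/3 ≈ 1.3129e+5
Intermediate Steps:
m = 286172/3 (m = -3 + (1/3)*286181 = -3 + 286181/3 = 286172/3 ≈ 95391.)
a = 35904 (a = -272*(42 - 174) = -272*(-132) = 35904)
x = 35902 (x = -2 + 35904 = 35902)
m + x = 286172/3 + 35902 = 393878/3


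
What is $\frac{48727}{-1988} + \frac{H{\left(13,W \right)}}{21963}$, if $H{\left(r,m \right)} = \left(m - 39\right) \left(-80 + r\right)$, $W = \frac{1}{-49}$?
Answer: $- \frac{7454956171}{305637108} \approx -24.392$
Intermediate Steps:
$W = - \frac{1}{49} \approx -0.020408$
$H{\left(r,m \right)} = \left(-80 + r\right) \left(-39 + m\right)$ ($H{\left(r,m \right)} = \left(-39 + m\right) \left(-80 + r\right) = \left(-80 + r\right) \left(-39 + m\right)$)
$\frac{48727}{-1988} + \frac{H{\left(13,W \right)}}{21963} = \frac{48727}{-1988} + \frac{3120 - - \frac{80}{49} - 507 - \frac{13}{49}}{21963} = 48727 \left(- \frac{1}{1988}\right) + \left(3120 + \frac{80}{49} - 507 - \frac{13}{49}\right) \frac{1}{21963} = - \frac{6961}{284} + \frac{128104}{49} \cdot \frac{1}{21963} = - \frac{6961}{284} + \frac{128104}{1076187} = - \frac{7454956171}{305637108}$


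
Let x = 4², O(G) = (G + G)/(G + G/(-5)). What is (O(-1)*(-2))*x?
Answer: -80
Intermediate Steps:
O(G) = 5/2 (O(G) = (2*G)/(G + G*(-⅕)) = (2*G)/(G - G/5) = (2*G)/((4*G/5)) = (2*G)*(5/(4*G)) = 5/2)
x = 16
(O(-1)*(-2))*x = ((5/2)*(-2))*16 = -5*16 = -80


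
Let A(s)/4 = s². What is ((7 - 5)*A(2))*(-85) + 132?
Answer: -2588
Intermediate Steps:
A(s) = 4*s²
((7 - 5)*A(2))*(-85) + 132 = ((7 - 5)*(4*2²))*(-85) + 132 = (2*(4*4))*(-85) + 132 = (2*16)*(-85) + 132 = 32*(-85) + 132 = -2720 + 132 = -2588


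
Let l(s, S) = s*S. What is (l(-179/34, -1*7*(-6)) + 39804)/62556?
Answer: 224303/354484 ≈ 0.63276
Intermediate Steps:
l(s, S) = S*s
(l(-179/34, -1*7*(-6)) + 39804)/62556 = ((-1*7*(-6))*(-179/34) + 39804)/62556 = ((-7*(-6))*(-179*1/34) + 39804)*(1/62556) = (42*(-179/34) + 39804)*(1/62556) = (-3759/17 + 39804)*(1/62556) = (672909/17)*(1/62556) = 224303/354484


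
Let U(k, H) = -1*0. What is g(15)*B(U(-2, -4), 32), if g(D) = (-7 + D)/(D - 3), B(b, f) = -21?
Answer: -14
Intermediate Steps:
U(k, H) = 0
g(D) = (-7 + D)/(-3 + D)
g(15)*B(U(-2, -4), 32) = ((-7 + 15)/(-3 + 15))*(-21) = (8/12)*(-21) = ((1/12)*8)*(-21) = (⅔)*(-21) = -14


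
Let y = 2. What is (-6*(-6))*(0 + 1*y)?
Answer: 72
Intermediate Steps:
(-6*(-6))*(0 + 1*y) = (-6*(-6))*(0 + 1*2) = 36*(0 + 2) = 36*2 = 72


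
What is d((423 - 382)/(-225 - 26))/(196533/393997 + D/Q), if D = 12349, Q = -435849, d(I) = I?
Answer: -7040651136573/20279103883564 ≈ -0.34719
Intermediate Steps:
d((423 - 382)/(-225 - 26))/(196533/393997 + D/Q) = ((423 - 382)/(-225 - 26))/(196533/393997 + 12349/(-435849)) = (41/(-251))/(196533*(1/393997) + 12349*(-1/435849)) = (41*(-1/251))/(196533/393997 - 12349/435849) = -41/(251*80793242564/171723198453) = -41/251*171723198453/80793242564 = -7040651136573/20279103883564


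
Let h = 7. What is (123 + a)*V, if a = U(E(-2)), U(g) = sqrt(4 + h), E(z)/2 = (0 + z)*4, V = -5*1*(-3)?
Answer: 1845 + 15*sqrt(11) ≈ 1894.8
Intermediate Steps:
V = 15 (V = -5*(-3) = 15)
E(z) = 8*z (E(z) = 2*((0 + z)*4) = 2*(z*4) = 2*(4*z) = 8*z)
U(g) = sqrt(11) (U(g) = sqrt(4 + 7) = sqrt(11))
a = sqrt(11) ≈ 3.3166
(123 + a)*V = (123 + sqrt(11))*15 = 1845 + 15*sqrt(11)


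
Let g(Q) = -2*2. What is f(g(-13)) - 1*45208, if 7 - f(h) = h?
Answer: -45197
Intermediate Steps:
g(Q) = -4
f(h) = 7 - h
f(g(-13)) - 1*45208 = (7 - 1*(-4)) - 1*45208 = (7 + 4) - 45208 = 11 - 45208 = -45197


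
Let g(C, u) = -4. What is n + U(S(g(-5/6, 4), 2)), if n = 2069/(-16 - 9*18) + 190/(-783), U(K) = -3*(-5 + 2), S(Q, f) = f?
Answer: -399481/139374 ≈ -2.8663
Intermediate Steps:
U(K) = 9 (U(K) = -3*(-3) = 9)
n = -1653847/139374 (n = 2069/(-16 - 162) + 190*(-1/783) = 2069/(-178) - 190/783 = 2069*(-1/178) - 190/783 = -2069/178 - 190/783 = -1653847/139374 ≈ -11.866)
n + U(S(g(-5/6, 4), 2)) = -1653847/139374 + 9 = -399481/139374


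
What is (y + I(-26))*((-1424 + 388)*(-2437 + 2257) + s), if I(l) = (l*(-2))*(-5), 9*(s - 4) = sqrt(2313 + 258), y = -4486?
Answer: -885053064 - 1582*sqrt(2571)/3 ≈ -8.8508e+8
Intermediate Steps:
s = 4 + sqrt(2571)/9 (s = 4 + sqrt(2313 + 258)/9 = 4 + sqrt(2571)/9 ≈ 9.6339)
I(l) = 10*l (I(l) = -2*l*(-5) = 10*l)
(y + I(-26))*((-1424 + 388)*(-2437 + 2257) + s) = (-4486 + 10*(-26))*((-1424 + 388)*(-2437 + 2257) + (4 + sqrt(2571)/9)) = (-4486 - 260)*(-1036*(-180) + (4 + sqrt(2571)/9)) = -4746*(186480 + (4 + sqrt(2571)/9)) = -4746*(186484 + sqrt(2571)/9) = -885053064 - 1582*sqrt(2571)/3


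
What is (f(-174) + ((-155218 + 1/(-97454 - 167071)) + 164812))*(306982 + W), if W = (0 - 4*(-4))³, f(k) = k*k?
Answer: 3280818889655422/264525 ≈ 1.2403e+10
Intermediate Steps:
f(k) = k²
W = 4096 (W = (0 + 16)³ = 16³ = 4096)
(f(-174) + ((-155218 + 1/(-97454 - 167071)) + 164812))*(306982 + W) = ((-174)² + ((-155218 + 1/(-97454 - 167071)) + 164812))*(306982 + 4096) = (30276 + ((-155218 + 1/(-264525)) + 164812))*311078 = (30276 + ((-155218 - 1/264525) + 164812))*311078 = (30276 + (-41059041451/264525 + 164812))*311078 = (30276 + 2537852849/264525)*311078 = (10546611749/264525)*311078 = 3280818889655422/264525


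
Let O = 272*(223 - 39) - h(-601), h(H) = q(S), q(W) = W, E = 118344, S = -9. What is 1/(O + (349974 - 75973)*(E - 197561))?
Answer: -1/21705487160 ≈ -4.6071e-11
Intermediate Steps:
h(H) = -9
O = 50057 (O = 272*(223 - 39) - 1*(-9) = 272*184 + 9 = 50048 + 9 = 50057)
1/(O + (349974 - 75973)*(E - 197561)) = 1/(50057 + (349974 - 75973)*(118344 - 197561)) = 1/(50057 + 274001*(-79217)) = 1/(50057 - 21705537217) = 1/(-21705487160) = -1/21705487160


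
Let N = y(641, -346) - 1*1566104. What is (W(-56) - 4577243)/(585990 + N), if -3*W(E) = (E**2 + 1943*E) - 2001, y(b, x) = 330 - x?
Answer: 2270676/489719 ≈ 4.6367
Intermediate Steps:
W(E) = 667 - 1943*E/3 - E**2/3 (W(E) = -((E**2 + 1943*E) - 2001)/3 = -(-2001 + E**2 + 1943*E)/3 = 667 - 1943*E/3 - E**2/3)
N = -1565428 (N = (330 - 1*(-346)) - 1*1566104 = (330 + 346) - 1566104 = 676 - 1566104 = -1565428)
(W(-56) - 4577243)/(585990 + N) = ((667 - 1943/3*(-56) - 1/3*(-56)**2) - 4577243)/(585990 - 1565428) = ((667 + 108808/3 - 1/3*3136) - 4577243)/(-979438) = ((667 + 108808/3 - 3136/3) - 4577243)*(-1/979438) = (35891 - 4577243)*(-1/979438) = -4541352*(-1/979438) = 2270676/489719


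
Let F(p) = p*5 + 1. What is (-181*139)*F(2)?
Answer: -276749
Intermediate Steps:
F(p) = 1 + 5*p (F(p) = 5*p + 1 = 1 + 5*p)
(-181*139)*F(2) = (-181*139)*(1 + 5*2) = -25159*(1 + 10) = -25159*11 = -276749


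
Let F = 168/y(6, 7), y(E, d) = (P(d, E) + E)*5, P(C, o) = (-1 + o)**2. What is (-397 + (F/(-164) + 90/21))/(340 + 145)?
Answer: -17470189/21575225 ≈ -0.80973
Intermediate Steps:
y(E, d) = 5*E + 5*(-1 + E)**2 (y(E, d) = ((-1 + E)**2 + E)*5 = (E + (-1 + E)**2)*5 = 5*E + 5*(-1 + E)**2)
F = 168/155 (F = 168/(5*6 + 5*(-1 + 6)**2) = 168/(30 + 5*5**2) = 168/(30 + 5*25) = 168/(30 + 125) = 168/155 ≈ 1.0839)
(-397 + (F/(-164) + 90/21))/(340 + 145) = (-397 + ((168/155)/(-164) + 90/21))/(340 + 145) = (-397 + ((168/155)*(-1/164) + 90*(1/21)))/485 = (-397 + (-42/6355 + 30/7))*(1/485) = (-397 + 190356/44485)*(1/485) = -17470189/44485*1/485 = -17470189/21575225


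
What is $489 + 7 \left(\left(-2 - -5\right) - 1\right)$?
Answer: $503$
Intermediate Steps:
$489 + 7 \left(\left(-2 - -5\right) - 1\right) = 489 + 7 \left(\left(-2 + 5\right) - 1\right) = 489 + 7 \left(3 - 1\right) = 489 + 7 \cdot 2 = 489 + 14 = 503$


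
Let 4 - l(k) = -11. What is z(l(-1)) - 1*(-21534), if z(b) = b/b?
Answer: 21535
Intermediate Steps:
l(k) = 15 (l(k) = 4 - 1*(-11) = 4 + 11 = 15)
z(b) = 1
z(l(-1)) - 1*(-21534) = 1 - 1*(-21534) = 1 + 21534 = 21535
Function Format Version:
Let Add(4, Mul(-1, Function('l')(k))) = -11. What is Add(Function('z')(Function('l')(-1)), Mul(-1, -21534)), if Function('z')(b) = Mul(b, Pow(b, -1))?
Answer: 21535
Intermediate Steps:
Function('l')(k) = 15 (Function('l')(k) = Add(4, Mul(-1, -11)) = Add(4, 11) = 15)
Function('z')(b) = 1
Add(Function('z')(Function('l')(-1)), Mul(-1, -21534)) = Add(1, Mul(-1, -21534)) = Add(1, 21534) = 21535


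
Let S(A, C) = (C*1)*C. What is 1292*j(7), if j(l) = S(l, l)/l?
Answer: 9044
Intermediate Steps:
S(A, C) = C² (S(A, C) = C*C = C²)
j(l) = l (j(l) = l²/l = l)
1292*j(7) = 1292*7 = 9044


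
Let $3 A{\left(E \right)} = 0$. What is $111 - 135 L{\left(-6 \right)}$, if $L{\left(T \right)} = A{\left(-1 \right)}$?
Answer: $111$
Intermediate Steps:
$A{\left(E \right)} = 0$ ($A{\left(E \right)} = \frac{1}{3} \cdot 0 = 0$)
$L{\left(T \right)} = 0$
$111 - 135 L{\left(-6 \right)} = 111 - 0 = 111 + 0 = 111$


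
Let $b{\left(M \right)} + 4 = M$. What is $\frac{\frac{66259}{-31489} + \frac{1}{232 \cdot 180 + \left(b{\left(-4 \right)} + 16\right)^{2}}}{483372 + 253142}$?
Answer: $- \frac{2771184927}{969985944807104} \approx -2.8569 \cdot 10^{-6}$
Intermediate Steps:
$b{\left(M \right)} = -4 + M$
$\frac{\frac{66259}{-31489} + \frac{1}{232 \cdot 180 + \left(b{\left(-4 \right)} + 16\right)^{2}}}{483372 + 253142} = \frac{\frac{66259}{-31489} + \frac{1}{232 \cdot 180 + \left(\left(-4 - 4\right) + 16\right)^{2}}}{483372 + 253142} = \frac{66259 \left(- \frac{1}{31489}\right) + \frac{1}{41760 + \left(-8 + 16\right)^{2}}}{736514} = \left(- \frac{66259}{31489} + \frac{1}{41760 + 8^{2}}\right) \frac{1}{736514} = \left(- \frac{66259}{31489} + \frac{1}{41760 + 64}\right) \frac{1}{736514} = \left(- \frac{66259}{31489} + \frac{1}{41824}\right) \frac{1}{736514} = \left(- \frac{2771184927}{1316995936}\right) \frac{1}{736514} = - \frac{2771184927}{969985944807104}$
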